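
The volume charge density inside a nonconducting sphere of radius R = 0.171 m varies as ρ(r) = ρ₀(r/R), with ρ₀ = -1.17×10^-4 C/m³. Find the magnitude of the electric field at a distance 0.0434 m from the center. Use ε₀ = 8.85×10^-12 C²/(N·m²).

E = 3.64e4 N/C

Take a concentric spherical Gaussian surface of radius r = 0.0434 m (r < R).
Integrate the density: Q_enc = 4π ∫₀^r ρ₀(r'/R)^1 r'² dr' = 4πρ₀ r^4/(4·R) = -7.626×10^-9 C.
Applying ∮E·dA = Q_enc/ε₀ with Φ = E(4πr²):
E = |Q_enc|/(4πε₀r²) = (7.626×10^-9)/(4π·8.85×10^-12·(0.0434)²) = 3.64×10^4 N/C.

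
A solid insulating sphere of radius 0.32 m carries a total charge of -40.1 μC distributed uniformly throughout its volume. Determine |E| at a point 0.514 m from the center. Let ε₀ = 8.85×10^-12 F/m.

Take a concentric spherical Gaussian surface of radius r = 0.514 m (r > R, so the entire charge is enclosed).
Q_enc = -40.1 μC = -4.01×10^-5 C.
Gauss's law: E·4πr² = Q_enc/ε₀.
E = |Q_enc|/(4πε₀r²) = (4.01e-5)/(4π·8.85×10^-12·(0.514)²) = 1.36×10^6 N/C.

E = 1.36e6 N/C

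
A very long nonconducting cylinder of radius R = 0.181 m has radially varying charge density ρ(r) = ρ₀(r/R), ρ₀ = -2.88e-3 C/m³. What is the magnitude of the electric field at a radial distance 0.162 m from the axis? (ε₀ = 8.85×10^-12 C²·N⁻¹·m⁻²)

1.57e7 V/m

Coaxial Gaussian cylinder, radius r = 0.162 m, length L (r < R).
Integrating ρ over the cross-section to radius r: λ_enc = (2πρ₀/R) ∫₀^r r'^2 dr' = 2πρ₀ r^3/(3·R) = -1.417e-4 C/m.
Gauss's law: E·2πrL = λ_enc L/ε₀.
E = |λ_enc|/(2πε₀r) = (1.417e-4)/(2π·8.85×10^-12·0.162) = 1.57×10^7 N/C.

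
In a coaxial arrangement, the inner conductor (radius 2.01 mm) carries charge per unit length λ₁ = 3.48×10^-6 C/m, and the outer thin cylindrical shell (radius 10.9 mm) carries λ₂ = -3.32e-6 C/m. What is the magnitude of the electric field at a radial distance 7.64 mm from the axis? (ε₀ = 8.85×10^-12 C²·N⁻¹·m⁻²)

E = 8.19×10^6 N/C

By cylindrical symmetry E is radial; use a coaxial Gaussian cylinder of radius 7.64 mm and length L (between the conductors, 2.01 mm < r < 10.9 mm).
Only the inner wire is enclosed; the outer shell contributes nothing inside itself. λ_enc = λ₁ = 3.48×10^-6 C/m.
Since E is radial and uniform over the curved surface, Φ = E·2πrL = Q_enc/ε₀ = λ_enc L/ε₀.
E = |λ_enc|/(2πε₀r) = (3.48×10^-6)/(2π·8.85×10^-12·0.00764) = 8.19e6 N/C.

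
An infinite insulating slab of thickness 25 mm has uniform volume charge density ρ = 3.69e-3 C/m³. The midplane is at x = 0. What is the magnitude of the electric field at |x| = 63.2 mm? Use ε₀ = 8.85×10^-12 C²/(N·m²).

E = 5.21×10^6 N/C

The point |x| = 63.2 mm lies outside the slab (half-thickness 0.0125 m). A symmetric pillbox spanning the full slab encloses Q_enc = ρ·d·A.
Flux = 2EA ⇒ E = |ρ|d/(2ε₀), independent of distance outside.
E = (3.69×10^-3)(0.025)/(2·8.85×10^-12) = 5.21×10^6 N/C.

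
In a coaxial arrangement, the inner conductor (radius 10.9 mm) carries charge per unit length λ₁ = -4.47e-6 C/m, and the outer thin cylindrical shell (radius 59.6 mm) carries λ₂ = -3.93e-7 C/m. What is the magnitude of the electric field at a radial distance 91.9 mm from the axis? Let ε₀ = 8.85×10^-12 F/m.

Take a coaxial cylindrical Gaussian surface of radius r = 91.9 mm and length L (r > 59.6 mm, enclosing both).
λ_enc = λ₁ + λ₂ = (-4.47×10^-6) + (-3.93×10^-7) = -4.863×10^-6 C/m.
Gauss's law: E·2πrL = λ_enc L/ε₀.
E = |λ_enc|/(2πε₀r) = (4.863e-6)/(2π·8.85×10^-12·0.0919) = 9.52×10^5 N/C.

|E| = 9.52e5 V/m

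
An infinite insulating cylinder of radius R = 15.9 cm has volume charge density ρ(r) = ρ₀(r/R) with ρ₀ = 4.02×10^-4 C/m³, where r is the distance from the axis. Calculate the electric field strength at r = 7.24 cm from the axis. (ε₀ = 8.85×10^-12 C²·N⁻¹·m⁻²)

Choose a coaxial cylinder of radius r = 7.24 cm (arbitrary length L) as the Gaussian surface (r < R).
Integrating ρ over the cross-section to radius r: λ_enc = (2πρ₀/R) ∫₀^r r'^2 dr' = 2πρ₀ r^3/(3·R) = 2.01e-6 C/m.
By Gauss's law (flux through the curved wall only), E·2πrL = λ_enc L/ε₀.
E = |λ_enc|/(2πε₀r) = (2.01×10^-6)/(2π·8.85×10^-12·0.0724) = 4.99×10^5 N/C.

E ≈ 4.99e5 N/C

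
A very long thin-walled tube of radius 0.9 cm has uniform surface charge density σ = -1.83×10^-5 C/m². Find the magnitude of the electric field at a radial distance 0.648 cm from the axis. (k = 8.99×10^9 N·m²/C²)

|E| = 0 V/m

By cylindrical symmetry E is radial; use a coaxial Gaussian cylinder of radius 0.648 cm and length L (r < 0.9 cm, inside the shell).
No charge is enclosed, so Gauss's law gives E·2πrL = 0 ⇒ E = 0.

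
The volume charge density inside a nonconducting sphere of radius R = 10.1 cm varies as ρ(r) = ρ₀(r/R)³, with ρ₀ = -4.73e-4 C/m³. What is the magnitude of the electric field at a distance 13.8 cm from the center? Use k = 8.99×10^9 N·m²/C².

Symmetry ⇒ E = E(r) r̂. Gaussian sphere of radius r = 13.8 cm (r > R, all charge enclosed).
Q_enc = 4π ∫₀^R ρ₀(r'/R)^3 r'² dr' = 4πρ₀R³/6 = -1.021×10^-6 C.
Gauss's law: E·4πr² = Q_enc/ε₀.
E = k|Q_enc|/r² = (8.99×10^9)(1.021×10^-6)/(0.138)² = 4.82×10^5 N/C.

|E| ≈ 4.82×10^5 N/C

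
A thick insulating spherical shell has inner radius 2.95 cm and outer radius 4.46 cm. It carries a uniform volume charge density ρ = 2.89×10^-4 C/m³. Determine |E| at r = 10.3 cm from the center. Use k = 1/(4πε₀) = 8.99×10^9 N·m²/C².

E = 6.47×10^4 N/C

Symmetry ⇒ E = E(r) r̂. Gaussian sphere of radius r = 10.3 cm (r > 4.46 cm, enclosing the whole shell).
Q_enc = ρ·(4π/3)(b³ − a³) = (2.89×10^-4)·(4π/3)·((0.0446)³ − (0.0295)³) = 7.632×10^-8 C.
Since E is radial and uniform over the Gaussian sphere, Φ = E·4πr² = Q_enc/ε₀.
E = k|Q_enc|/r² = (8.99×10^9)(7.632×10^-8)/(0.103)² = 6.47×10^4 N/C.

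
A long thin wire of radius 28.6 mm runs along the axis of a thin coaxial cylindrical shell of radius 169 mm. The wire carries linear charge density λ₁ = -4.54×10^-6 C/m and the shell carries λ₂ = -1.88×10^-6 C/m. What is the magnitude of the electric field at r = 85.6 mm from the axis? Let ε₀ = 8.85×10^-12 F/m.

By cylindrical symmetry E is radial; use a coaxial Gaussian cylinder of radius 85.6 mm and length L (between the conductors, 28.6 mm < r < 169 mm).
Only the inner wire is enclosed; the outer shell contributes nothing inside itself. λ_enc = λ₁ = -4.54e-6 C/m.
By Gauss's law (flux through the curved wall only), E·2πrL = λ_enc L/ε₀.
E = |λ_enc|/(2πε₀r) = (4.54×10^-6)/(2π·8.85×10^-12·0.0856) = 9.54e5 N/C.

9.54×10^5 N/C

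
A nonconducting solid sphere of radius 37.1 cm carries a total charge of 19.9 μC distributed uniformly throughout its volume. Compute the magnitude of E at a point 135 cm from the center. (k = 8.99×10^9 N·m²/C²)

Take a concentric spherical Gaussian surface of radius r = 135 cm (r > R, so the entire charge is enclosed).
Q_enc = 19.9 μC = 1.99×10^-5 C.
Applying ∮E·dA = Q_enc/ε₀ with Φ = E(4πr²):
E = k|Q_enc|/r² = (8.99×10^9)(1.99×10^-5)/(1.35)² = 9.82×10^4 N/C.

|E| ≈ 9.82×10^4 N/C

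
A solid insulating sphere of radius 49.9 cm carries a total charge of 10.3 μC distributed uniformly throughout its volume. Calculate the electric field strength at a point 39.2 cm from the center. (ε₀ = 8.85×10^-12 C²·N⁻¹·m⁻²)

By spherical symmetry E is radial; choose a Gaussian sphere of radius r = 39.2 cm (r < R).
For a uniform sphere the enclosed fraction is (r/R)³, so Q_enc = (10.3 μC)(0.392/0.499)³ = 4.993×10^-6 C.
By Gauss's law, ∮E·dA = E·4πr² = Q_enc/ε₀.
E = |Q_enc|/(4πε₀r²) = (4.993×10^-6)/(4π·8.85×10^-12·(0.392)²) = 2.92e5 N/C.

2.92e5 V/m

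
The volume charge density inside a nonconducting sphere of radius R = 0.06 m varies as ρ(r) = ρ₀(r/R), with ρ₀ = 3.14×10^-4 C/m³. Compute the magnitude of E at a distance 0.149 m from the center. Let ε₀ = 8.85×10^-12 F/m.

8.63×10^4 V/m

Use a concentric Gaussian sphere at r = 0.149 m (r > R, all charge enclosed).
Q_enc = 4π ∫₀^R ρ₀(r'/R)^1 r'² dr' = 4πρ₀R³/4 = 2.131e-7 C.
By Gauss's law, ∮E·dA = E·4πr² = Q_enc/ε₀.
E = |Q_enc|/(4πε₀r²) = (2.131×10^-7)/(4π·8.85×10^-12·(0.149)²) = 8.63×10^4 N/C.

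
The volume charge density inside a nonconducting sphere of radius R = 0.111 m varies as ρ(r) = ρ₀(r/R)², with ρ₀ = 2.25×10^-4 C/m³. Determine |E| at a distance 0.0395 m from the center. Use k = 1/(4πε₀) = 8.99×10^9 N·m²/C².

Symmetry ⇒ E = E(r) r̂. Gaussian sphere of radius r = 0.0395 m (r < R).
Integrate the density: Q_enc = 4π ∫₀^r ρ₀(r'/R)^2 r'² dr' = 4πρ₀ r^5/(5·R²) = 4.413e-9 C.
Gauss's law: E·4πr² = Q_enc/ε₀.
E = k|Q_enc|/r² = (8.99×10^9)(4.413×10^-9)/(0.0395)² = 2.54×10^4 N/C.

E ≈ 2.54×10^4 V/m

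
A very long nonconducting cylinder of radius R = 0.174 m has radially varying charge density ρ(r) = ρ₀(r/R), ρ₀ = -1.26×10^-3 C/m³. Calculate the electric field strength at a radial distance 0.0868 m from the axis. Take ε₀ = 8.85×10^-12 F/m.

By cylindrical symmetry E is radial; use a coaxial Gaussian cylinder of radius 0.0868 m and length L (r < R).
Integrating ρ over the cross-section to radius r: λ_enc = (2πρ₀/R) ∫₀^r r'^2 dr' = 2πρ₀ r^3/(3·R) = -9.918×10^-6 C/m.
By Gauss's law (flux through the curved wall only), E·2πrL = λ_enc L/ε₀.
E = |λ_enc|/(2πε₀r) = (9.918e-6)/(2π·8.85×10^-12·0.0868) = 2.05×10^6 N/C.

|E| ≈ 2.05×10^6 N/C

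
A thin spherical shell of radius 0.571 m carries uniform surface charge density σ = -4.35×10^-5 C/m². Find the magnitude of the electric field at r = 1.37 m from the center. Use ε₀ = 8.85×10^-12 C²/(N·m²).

Take a concentric spherical Gaussian surface of radius r = 1.37 m (r > 0.571 m).
The entire shell is enclosed: Q_enc = σ·4πR² = (-4.35×10^-5)·4π·(0.571)² = -1.782×10^-4 C.
Gauss's law: E·4πr² = Q_enc/ε₀.
E = |Q_enc|/(4πε₀r²) = (1.782×10^-4)/(4π·8.85×10^-12·(1.37)²) = 8.54×10^5 N/C.

8.54×10^5 V/m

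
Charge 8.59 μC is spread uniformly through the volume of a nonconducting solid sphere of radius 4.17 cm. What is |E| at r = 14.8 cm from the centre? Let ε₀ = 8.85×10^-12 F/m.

3.53×10^6 V/m

Use a concentric Gaussian sphere at r = 14.8 cm (r > R, so the entire charge is enclosed).
Q_enc = 8.59 μC = 8.59e-6 C.
Since E is radial and uniform over the Gaussian sphere, Φ = E·4πr² = Q_enc/ε₀.
E = |Q_enc|/(4πε₀r²) = (8.59×10^-6)/(4π·8.85×10^-12·(0.148)²) = 3.53×10^6 N/C.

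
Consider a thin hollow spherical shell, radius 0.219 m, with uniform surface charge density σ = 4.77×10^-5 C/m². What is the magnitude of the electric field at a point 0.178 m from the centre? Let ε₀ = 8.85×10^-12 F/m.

Use a concentric Gaussian sphere at r = 0.178 m (inside the shell, r < 0.219 m).
No charge lies within this surface, so Q_enc = 0 and Gauss's law gives E·4πr² = 0 ⇒ E = 0.

|E| = 0 N/C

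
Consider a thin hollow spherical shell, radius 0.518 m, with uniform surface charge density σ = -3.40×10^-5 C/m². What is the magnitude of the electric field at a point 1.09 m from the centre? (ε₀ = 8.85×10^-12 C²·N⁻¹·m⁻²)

Symmetry ⇒ E = E(r) r̂. Gaussian sphere of radius r = 1.09 m (r > 0.518 m).
The entire shell is enclosed: Q_enc = σ·4πR² = (-3.40e-5)·4π·(0.518)² = -1.146e-4 C.
By Gauss's law, ∮E·dA = E·4πr² = Q_enc/ε₀.
E = |Q_enc|/(4πε₀r²) = (1.146×10^-4)/(4π·8.85×10^-12·(1.09)²) = 8.68e5 N/C.

|E| = 8.68×10^5 N/C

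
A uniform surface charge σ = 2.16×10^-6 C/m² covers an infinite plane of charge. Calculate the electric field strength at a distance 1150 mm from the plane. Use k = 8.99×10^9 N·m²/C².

By planar symmetry E is perpendicular to the sheet and uniform; use a Gaussian pillbox with flat faces of area A on each side of the sheet.
Only the two end caps contribute flux: Φ = 2EA. With Q_enc = σA, Gauss's law gives E = |σ|/(2ε₀).
E = 2πk|σ| = 2π(8.99×10^9)(2.16e-6) = 1.22×10^5 N/C.

|E| ≈ 1.22×10^5 V/m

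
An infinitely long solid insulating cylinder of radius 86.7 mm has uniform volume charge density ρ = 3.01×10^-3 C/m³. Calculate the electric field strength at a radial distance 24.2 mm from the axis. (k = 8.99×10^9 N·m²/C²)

Choose a coaxial cylinder of radius r = 24.2 mm (arbitrary length L) as the Gaussian surface (r < R).
Enclosed charge per unit length: λ_enc = ρ·πr² = (3.01e-3)π(0.0242)² = 5.538×10^-6 C/m.
Gauss's law: E·2πrL = λ_enc L/ε₀.
E = 2k|λ_enc|/r = 2(8.99×10^9)(5.538×10^-6)/(0.0242) = 4.11e6 N/C.

E ≈ 4.11e6 N/C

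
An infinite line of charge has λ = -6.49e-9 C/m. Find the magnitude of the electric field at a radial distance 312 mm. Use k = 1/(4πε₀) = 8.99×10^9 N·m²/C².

E ≈ 374 V/m

By cylindrical symmetry E is radial; use a coaxial Gaussian cylinder of radius 312 mm and length L.
Q_enc = λL, so λ_enc = -6.49×10^-9 C/m.
Applying ∮E·dA = Q_enc/ε₀ with the end caps contributing no flux:
E = 2k|λ_enc|/r = 2(8.99×10^9)(6.49e-9)/(0.312) = 374 N/C.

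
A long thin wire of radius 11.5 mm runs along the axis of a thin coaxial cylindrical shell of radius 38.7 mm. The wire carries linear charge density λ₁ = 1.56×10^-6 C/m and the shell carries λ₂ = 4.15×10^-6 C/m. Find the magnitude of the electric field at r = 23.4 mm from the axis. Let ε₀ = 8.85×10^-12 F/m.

By cylindrical symmetry E is radial; use a coaxial Gaussian cylinder of radius 23.4 mm and length L (between the conductors, 11.5 mm < r < 38.7 mm).
The shell at 38.7 mm lies outside the Gaussian surface, so λ_enc = λ₁ = 1.56e-6 C/m.
Gauss's law: E·2πrL = λ_enc L/ε₀.
E = |λ_enc|/(2πε₀r) = (1.56×10^-6)/(2π·8.85×10^-12·0.0234) = 1.20×10^6 N/C.

|E| ≈ 1.20e6 N/C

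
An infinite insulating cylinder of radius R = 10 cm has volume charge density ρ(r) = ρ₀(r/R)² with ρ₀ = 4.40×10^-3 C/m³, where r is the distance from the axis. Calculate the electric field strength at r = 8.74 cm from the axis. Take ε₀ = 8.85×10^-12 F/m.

|E| = 8.30×10^6 N/C

Choose a coaxial cylinder of radius r = 8.74 cm (arbitrary length L) as the Gaussian surface (r < R).
λ_enc = ∫₀^r ρ(r')·2πr' dr' = (2πρ₀/R²)·r^4/4 = 4.033×10^-5 C/m.
Applying ∮E·dA = Q_enc/ε₀ with the end caps contributing no flux:
E = |λ_enc|/(2πε₀r) = (4.033×10^-5)/(2π·8.85×10^-12·0.0874) = 8.30e6 N/C.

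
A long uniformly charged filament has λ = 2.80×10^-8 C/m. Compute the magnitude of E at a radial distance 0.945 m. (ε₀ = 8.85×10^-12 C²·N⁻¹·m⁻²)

Choose a coaxial cylinder of radius r = 0.945 m (arbitrary length L) as the Gaussian surface.
Q_enc = λL, so λ_enc = 2.80e-8 C/m.
Gauss's law: E·2πrL = λ_enc L/ε₀.
E = |λ_enc|/(2πε₀r) = (2.80×10^-8)/(2π·8.85×10^-12·0.945) = 533 N/C.

533 N/C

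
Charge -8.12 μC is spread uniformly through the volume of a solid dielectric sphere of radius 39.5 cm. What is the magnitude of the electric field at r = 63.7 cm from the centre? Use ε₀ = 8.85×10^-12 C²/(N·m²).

By spherical symmetry E is radial; choose a Gaussian sphere of radius r = 63.7 cm (r > R, so the entire charge is enclosed).
Q_enc = -8.12 μC = -8.12×10^-6 C.
By Gauss's law, ∮E·dA = E·4πr² = Q_enc/ε₀.
E = |Q_enc|/(4πε₀r²) = (8.12×10^-6)/(4π·8.85×10^-12·(0.637)²) = 1.80×10^5 N/C.

|E| = 1.80×10^5 V/m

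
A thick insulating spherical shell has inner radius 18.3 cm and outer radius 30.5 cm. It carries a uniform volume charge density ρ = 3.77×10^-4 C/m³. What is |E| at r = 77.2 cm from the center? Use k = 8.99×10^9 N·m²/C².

Symmetry ⇒ E = E(r) r̂. Gaussian sphere of radius r = 77.2 cm (r > 30.5 cm, enclosing the whole shell).
Q_enc = ρ·(4π/3)(b³ − a³) = (3.77×10^-4)·(4π/3)·((0.305)³ − (0.183)³) = 3.513e-5 C.
Gauss's law: E·4πr² = Q_enc/ε₀.
E = k|Q_enc|/r² = (8.99×10^9)(3.513×10^-5)/(0.772)² = 5.30×10^5 N/C.

|E| ≈ 5.30×10^5 V/m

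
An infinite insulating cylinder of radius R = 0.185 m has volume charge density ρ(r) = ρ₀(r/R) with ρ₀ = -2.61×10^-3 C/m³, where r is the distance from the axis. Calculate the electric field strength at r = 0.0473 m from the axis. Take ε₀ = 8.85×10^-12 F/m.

|E| = 1.19×10^6 N/C

Choose a coaxial cylinder of radius r = 0.0473 m (arbitrary length L) as the Gaussian surface (r < R).
Integrating ρ over the cross-section to radius r: λ_enc = (2πρ₀/R) ∫₀^r r'^2 dr' = 2πρ₀ r^3/(3·R) = -3.127×10^-6 C/m.
By Gauss's law (flux through the curved wall only), E·2πrL = λ_enc L/ε₀.
E = |λ_enc|/(2πε₀r) = (3.127×10^-6)/(2π·8.85×10^-12·0.0473) = 1.19×10^6 N/C.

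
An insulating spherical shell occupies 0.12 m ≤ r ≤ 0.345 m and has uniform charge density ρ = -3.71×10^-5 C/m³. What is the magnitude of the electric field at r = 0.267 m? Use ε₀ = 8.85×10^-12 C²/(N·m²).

|E| ≈ 3.39×10^5 N/C

By spherical symmetry E is radial; choose a Gaussian sphere of radius r = 0.267 m (within the shell material, 0.12 m < r < 0.345 m).
Enclosed charge is the volume from a to r: Q_enc = (4π/3)ρ(r³ − a³) = -2.689e-6 C.
Since E is radial and uniform over the Gaussian sphere, Φ = E·4πr² = Q_enc/ε₀.
E = |Q_enc|/(4πε₀r²) = (2.689×10^-6)/(4π·8.85×10^-12·(0.267)²) = 3.39×10^5 N/C.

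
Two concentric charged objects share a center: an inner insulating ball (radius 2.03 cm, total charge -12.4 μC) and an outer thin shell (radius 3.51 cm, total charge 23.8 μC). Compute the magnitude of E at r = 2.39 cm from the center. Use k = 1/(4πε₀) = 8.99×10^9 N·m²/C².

|E| ≈ 1.95×10^8 N/C

Use a concentric Gaussian sphere at r = 2.39 cm (between the bodies, 2.03 cm < r < 3.51 cm).
Only the inner charge is enclosed; the outer shell contributes nothing inside itself. Q_enc = -12.4 μC = -1.24×10^-5 C.
Applying ∮E·dA = Q_enc/ε₀ with Φ = E(4πr²):
E = k|Q_enc|/r² = (8.99×10^9)(1.24×10^-5)/(0.0239)² = 1.95×10^8 N/C.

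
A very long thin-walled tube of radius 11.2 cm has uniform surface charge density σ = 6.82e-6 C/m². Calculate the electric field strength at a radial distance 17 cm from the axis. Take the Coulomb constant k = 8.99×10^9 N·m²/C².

5.08e5 N/C

Take a coaxial cylindrical Gaussian surface of radius r = 17 cm and length L (r > 11.2 cm).
The whole shell is enclosed: λ_enc = σ·2πR = (6.82×10^-6)·2π·(0.112) = 4.799×10^-6 C/m.
Since E is radial and uniform over the curved surface, Φ = E·2πrL = Q_enc/ε₀ = λ_enc L/ε₀.
E = 2k|λ_enc|/r = 2(8.99×10^9)(4.799e-6)/(0.17) = 5.08×10^5 N/C.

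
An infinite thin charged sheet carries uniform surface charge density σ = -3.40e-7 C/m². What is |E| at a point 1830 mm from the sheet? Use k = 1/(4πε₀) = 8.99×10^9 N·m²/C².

The symmetry is planar: E is normal to the sheet and the same magnitude on both sides. Take a pillbox straddling the sheet with end-cap area A.
Flux Φ = 2EA and Q_enc = σA, so 2EA = σA/ε₀ ⇒ E = |σ|/(2ε₀), independent of distance.
E = 2πk|σ| = 2π(8.99×10^9)(3.40×10^-7) = 1.92×10^4 N/C.

E = 1.92e4 N/C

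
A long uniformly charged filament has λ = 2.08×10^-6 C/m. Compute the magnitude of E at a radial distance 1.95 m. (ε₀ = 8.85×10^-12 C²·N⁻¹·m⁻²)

E ≈ 1.92×10^4 V/m

Take a coaxial cylindrical Gaussian surface of radius r = 1.95 m and length L.
Q_enc = λL, so λ_enc = 2.08e-6 C/m.
Since E is radial and uniform over the curved surface, Φ = E·2πrL = Q_enc/ε₀ = λ_enc L/ε₀.
E = |λ_enc|/(2πε₀r) = (2.08×10^-6)/(2π·8.85×10^-12·1.95) = 1.92×10^4 N/C.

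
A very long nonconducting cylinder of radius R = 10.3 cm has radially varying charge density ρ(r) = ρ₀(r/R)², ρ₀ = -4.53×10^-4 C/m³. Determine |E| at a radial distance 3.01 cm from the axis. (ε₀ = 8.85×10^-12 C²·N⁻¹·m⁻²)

Choose a coaxial cylinder of radius r = 3.01 cm (arbitrary length L) as the Gaussian surface (r < R).
λ_enc = ∫₀^r ρ(r')·2πr' dr' = (2πρ₀/R²)·r^4/4 = -5.506×10^-8 C/m.
By Gauss's law (flux through the curved wall only), E·2πrL = λ_enc L/ε₀.
E = |λ_enc|/(2πε₀r) = (5.506×10^-8)/(2π·8.85×10^-12·0.0301) = 3.29e4 N/C.

E ≈ 3.29×10^4 N/C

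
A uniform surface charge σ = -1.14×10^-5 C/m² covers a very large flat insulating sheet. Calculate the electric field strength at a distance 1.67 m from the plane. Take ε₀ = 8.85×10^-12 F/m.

|E| = 6.44×10^5 N/C

By planar symmetry E is perpendicular to the sheet and uniform; use a Gaussian pillbox with flat faces of area A on each side of the sheet.
Only the two end caps contribute flux: Φ = 2EA. With Q_enc = σA, Gauss's law gives E = |σ|/(2ε₀).
E = |σ|/(2ε₀) = (1.14e-5)/(2·8.85×10^-12) = 6.44×10^5 N/C.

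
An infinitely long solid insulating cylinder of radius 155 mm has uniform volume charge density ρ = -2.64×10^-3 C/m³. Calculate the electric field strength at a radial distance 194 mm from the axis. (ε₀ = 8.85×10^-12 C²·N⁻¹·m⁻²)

|E| ≈ 1.85×10^7 V/m

Choose a coaxial cylinder of radius r = 194 mm (arbitrary length L) as the Gaussian surface (r > 155 mm, full cross-section enclosed).
λ_enc = ρ·πR² = (-2.64×10^-3)π(0.155)² = -1.993×10^-4 C/m.
Since E is radial and uniform over the curved surface, Φ = E·2πrL = Q_enc/ε₀ = λ_enc L/ε₀.
E = |λ_enc|/(2πε₀r) = (1.993e-4)/(2π·8.85×10^-12·0.194) = 1.85×10^7 N/C.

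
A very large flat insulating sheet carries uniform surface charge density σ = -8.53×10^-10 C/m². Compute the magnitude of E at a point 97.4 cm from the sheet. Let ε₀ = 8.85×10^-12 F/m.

The symmetry is planar: E is normal to the sheet and the same magnitude on both sides. Take a pillbox straddling the sheet with end-cap area A.
Flux Φ = 2EA and Q_enc = σA, so 2EA = σA/ε₀ ⇒ E = |σ|/(2ε₀), independent of distance.
E = |σ|/(2ε₀) = (8.53×10^-10)/(2·8.85×10^-12) = 48.2 N/C.

|E| = 48.2 N/C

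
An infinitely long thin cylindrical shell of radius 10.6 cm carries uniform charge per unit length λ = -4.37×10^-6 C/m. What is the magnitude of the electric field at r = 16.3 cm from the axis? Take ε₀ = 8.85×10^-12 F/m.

By cylindrical symmetry E is radial; use a coaxial Gaussian cylinder of radius 16.3 cm and length L (r > 10.6 cm).
The full line charge is enclosed: λ_enc = -4.37e-6 C/m.
Gauss's law: E·2πrL = λ_enc L/ε₀.
E = |λ_enc|/(2πε₀r) = (4.37e-6)/(2π·8.85×10^-12·0.163) = 4.82×10^5 N/C.

E = 4.82e5 N/C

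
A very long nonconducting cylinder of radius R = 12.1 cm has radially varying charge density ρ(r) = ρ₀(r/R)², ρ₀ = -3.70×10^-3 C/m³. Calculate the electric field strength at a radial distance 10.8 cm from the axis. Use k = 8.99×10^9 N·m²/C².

By cylindrical symmetry E is radial; use a coaxial Gaussian cylinder of radius 10.8 cm and length L (r < R).
Integrating ρ over the cross-section to radius r: λ_enc = (2πρ₀/R²) ∫₀^r r'^3 dr' = 2πρ₀ r^4/(4·R²) = -5.401×10^-5 C/m.
Applying ∮E·dA = Q_enc/ε₀ with the end caps contributing no flux:
E = 2k|λ_enc|/r = 2(8.99×10^9)(5.401×10^-5)/(0.108) = 8.99e6 N/C.

E = 8.99×10^6 N/C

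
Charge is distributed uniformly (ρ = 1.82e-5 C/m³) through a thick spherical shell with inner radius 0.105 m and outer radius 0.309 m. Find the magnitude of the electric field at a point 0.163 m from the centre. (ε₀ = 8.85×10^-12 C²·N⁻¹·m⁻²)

Use a concentric Gaussian sphere at r = 0.163 m (within the shell material, 0.105 m < r < 0.309 m).
Enclosed charge is the volume from a to r: Q_enc = (4π/3)ρ(r³ − a³) = 2.419×10^-7 C.
Gauss's law: E·4πr² = Q_enc/ε₀.
E = |Q_enc|/(4πε₀r²) = (2.419×10^-7)/(4π·8.85×10^-12·(0.163)²) = 8.19e4 N/C.

|E| = 8.19×10^4 V/m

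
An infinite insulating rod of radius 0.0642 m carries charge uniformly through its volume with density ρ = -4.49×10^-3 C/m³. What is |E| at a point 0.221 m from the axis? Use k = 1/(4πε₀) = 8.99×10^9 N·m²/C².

4.73×10^6 N/C

Choose a coaxial cylinder of radius r = 0.221 m (arbitrary length L) as the Gaussian surface (r > 0.0642 m, full cross-section enclosed).
λ_enc = ρ·πR² = (-4.49×10^-3)π(0.0642)² = -5.814×10^-5 C/m.
Applying ∮E·dA = Q_enc/ε₀ with the end caps contributing no flux:
E = 2k|λ_enc|/r = 2(8.99×10^9)(5.814×10^-5)/(0.221) = 4.73e6 N/C.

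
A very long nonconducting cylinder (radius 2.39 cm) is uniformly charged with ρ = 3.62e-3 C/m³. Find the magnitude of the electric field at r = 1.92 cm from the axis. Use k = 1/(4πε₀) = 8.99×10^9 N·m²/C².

E ≈ 3.93×10^6 N/C

Coaxial Gaussian cylinder, radius r = 1.92 cm, length L (r < R).
Charge inside radius r per length L is ρ·πr²·L, so λ_enc = ρπr² = 4.192e-6 C/m.
By Gauss's law (flux through the curved wall only), E·2πrL = λ_enc L/ε₀.
E = 2k|λ_enc|/r = 2(8.99×10^9)(4.192e-6)/(0.0192) = 3.93e6 N/C.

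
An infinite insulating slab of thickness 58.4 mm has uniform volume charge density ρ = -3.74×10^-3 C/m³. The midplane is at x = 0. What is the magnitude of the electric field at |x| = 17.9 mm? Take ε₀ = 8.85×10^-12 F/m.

By symmetry E is perpendicular to the slab. A Gaussian pillbox from −17.9 mm to +17.9 mm (face area A) lies entirely within the slab.
Q_enc = ρ·(2x)·A and flux = 2EA, so 2EA = 2ρxA/ε₀ ⇒ E = |ρ|x/ε₀.
E = (3.74×10^-3)(0.0179)/(8.85×10^-12) = 7.56×10^6 N/C.

|E| = 7.56×10^6 N/C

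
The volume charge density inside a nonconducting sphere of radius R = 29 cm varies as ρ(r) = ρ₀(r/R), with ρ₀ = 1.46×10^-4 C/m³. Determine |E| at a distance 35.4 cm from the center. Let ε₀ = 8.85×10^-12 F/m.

8.03e5 N/C

By spherical symmetry E is radial; choose a Gaussian sphere of radius r = 35.4 cm (r > R, all charge enclosed).
Q_enc = 4π ∫₀^R ρ₀(r'/R)^1 r'² dr' = 4πρ₀R³/4 = 1.119e-5 C.
Gauss's law: E·4πr² = Q_enc/ε₀.
E = |Q_enc|/(4πε₀r²) = (1.119×10^-5)/(4π·8.85×10^-12·(0.354)²) = 8.03×10^5 N/C.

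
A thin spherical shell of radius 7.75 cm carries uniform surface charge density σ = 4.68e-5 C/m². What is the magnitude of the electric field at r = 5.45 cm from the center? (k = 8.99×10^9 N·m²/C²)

Use a concentric Gaussian sphere at r = 5.45 cm (inside the shell, r < 7.75 cm).
No charge lies within this surface, so Q_enc = 0 and Gauss's law gives E·4πr² = 0 ⇒ E = 0.

E = 0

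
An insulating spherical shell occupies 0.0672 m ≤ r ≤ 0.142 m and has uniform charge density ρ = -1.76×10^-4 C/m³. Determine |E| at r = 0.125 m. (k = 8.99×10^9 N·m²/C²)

Take a concentric spherical Gaussian surface of radius r = 0.125 m (within the shell material, 0.0672 m < r < 0.142 m).
Enclosed charge is the volume from a to r: Q_enc = (4π/3)ρ(r³ − a³) = -1.216×10^-6 C.
By Gauss's law, ∮E·dA = E·4πr² = Q_enc/ε₀.
E = k|Q_enc|/r² = (8.99×10^9)(1.216×10^-6)/(0.125)² = 7.00×10^5 N/C.

|E| = 7.00×10^5 V/m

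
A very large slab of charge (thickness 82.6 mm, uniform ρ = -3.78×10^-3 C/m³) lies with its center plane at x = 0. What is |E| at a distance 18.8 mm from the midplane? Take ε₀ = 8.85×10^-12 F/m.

By symmetry E is perpendicular to the slab. A Gaussian pillbox from −18.8 mm to +18.8 mm (face area A) lies entirely within the slab.
Q_enc = ρ·(2x)·A and flux = 2EA, so 2EA = 2ρxA/ε₀ ⇒ E = |ρ|x/ε₀.
E = (3.78×10^-3)(0.0188)/(8.85×10^-12) = 8.03e6 N/C.

8.03e6 V/m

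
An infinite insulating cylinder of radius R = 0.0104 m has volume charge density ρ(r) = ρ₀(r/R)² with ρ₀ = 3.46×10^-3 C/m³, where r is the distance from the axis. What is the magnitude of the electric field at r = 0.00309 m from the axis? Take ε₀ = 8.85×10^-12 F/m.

Coaxial Gaussian cylinder, radius r = 0.00309 m, length L (r < R).
Integrating ρ over the cross-section to radius r: λ_enc = (2πρ₀/R²) ∫₀^r r'^3 dr' = 2πρ₀ r^4/(4·R²) = 4.581×10^-9 C/m.
Gauss's law: E·2πrL = λ_enc L/ε₀.
E = |λ_enc|/(2πε₀r) = (4.581×10^-9)/(2π·8.85×10^-12·0.00309) = 2.67e4 N/C.

|E| = 2.67e4 N/C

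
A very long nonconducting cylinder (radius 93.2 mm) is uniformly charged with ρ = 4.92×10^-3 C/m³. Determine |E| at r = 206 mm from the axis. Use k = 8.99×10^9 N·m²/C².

E ≈ 1.17e7 N/C

Take a coaxial cylindrical Gaussian surface of radius r = 206 mm and length L (r > 93.2 mm, full cross-section enclosed).
λ_enc = ρ·πR² = (4.92e-3)π(0.0932)² = 1.343×10^-4 C/m.
By Gauss's law (flux through the curved wall only), E·2πrL = λ_enc L/ε₀.
E = 2k|λ_enc|/r = 2(8.99×10^9)(1.343e-4)/(0.206) = 1.17×10^7 N/C.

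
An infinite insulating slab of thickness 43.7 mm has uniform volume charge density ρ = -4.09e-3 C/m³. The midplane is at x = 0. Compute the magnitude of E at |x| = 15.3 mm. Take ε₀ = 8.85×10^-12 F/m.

By symmetry E is perpendicular to the slab. A Gaussian pillbox from −15.3 mm to +15.3 mm (face area A) lies entirely within the slab.
Q_enc = ρ·(2x)·A and flux = 2EA, so 2EA = 2ρxA/ε₀ ⇒ E = |ρ|x/ε₀.
E = (4.09e-3)(0.0153)/(8.85×10^-12) = 7.07×10^6 N/C.

|E| = 7.07e6 V/m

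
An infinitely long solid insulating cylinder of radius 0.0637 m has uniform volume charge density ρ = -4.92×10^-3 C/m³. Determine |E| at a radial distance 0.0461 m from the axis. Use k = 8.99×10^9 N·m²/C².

Take a coaxial cylindrical Gaussian surface of radius r = 0.0461 m and length L (r < R).
Enclosed charge per unit length: λ_enc = ρ·πr² = (-4.92×10^-3)π(0.0461)² = -3.285×10^-5 C/m.
Since E is radial and uniform over the curved surface, Φ = E·2πrL = Q_enc/ε₀ = λ_enc L/ε₀.
E = 2k|λ_enc|/r = 2(8.99×10^9)(3.285×10^-5)/(0.0461) = 1.28×10^7 N/C.

E ≈ 1.28×10^7 N/C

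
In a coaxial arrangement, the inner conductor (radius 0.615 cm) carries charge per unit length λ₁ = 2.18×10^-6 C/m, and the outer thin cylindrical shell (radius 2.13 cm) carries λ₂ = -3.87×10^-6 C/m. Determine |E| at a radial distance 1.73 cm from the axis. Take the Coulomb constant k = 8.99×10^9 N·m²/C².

2.27e6 V/m

Take a coaxial cylindrical Gaussian surface of radius r = 1.73 cm and length L (between the conductors, 0.615 cm < r < 2.13 cm).
The shell at 2.13 cm lies outside the Gaussian surface, so λ_enc = λ₁ = 2.18×10^-6 C/m.
Since E is radial and uniform over the curved surface, Φ = E·2πrL = Q_enc/ε₀ = λ_enc L/ε₀.
E = 2k|λ_enc|/r = 2(8.99×10^9)(2.18×10^-6)/(0.0173) = 2.27×10^6 N/C.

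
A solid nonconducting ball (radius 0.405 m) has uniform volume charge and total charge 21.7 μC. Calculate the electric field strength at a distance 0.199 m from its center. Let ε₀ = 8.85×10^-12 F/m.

E = 5.85e5 V/m

Use a concentric Gaussian sphere at r = 0.199 m (r < R).
For a uniform sphere the enclosed fraction is (r/R)³, so Q_enc = (21.7 μC)(0.199/0.405)³ = 2.574e-6 C.
Gauss's law: E·4πr² = Q_enc/ε₀.
E = |Q_enc|/(4πε₀r²) = (2.574×10^-6)/(4π·8.85×10^-12·(0.199)²) = 5.85×10^5 N/C.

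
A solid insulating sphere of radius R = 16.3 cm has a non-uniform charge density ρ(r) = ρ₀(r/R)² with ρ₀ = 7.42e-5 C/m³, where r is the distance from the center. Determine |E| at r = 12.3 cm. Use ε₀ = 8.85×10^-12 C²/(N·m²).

1.17×10^5 V/m

Use a concentric Gaussian sphere at r = 12.3 cm (r < R).
Q_enc = ∫₀^r ρ(r')·4πr'² dr' = (4πρ₀/R²) ∫₀^r r'^4 dr' = 4πρ₀ r^5/(5·R²) = 1.976×10^-7 C.
Since E is radial and uniform over the Gaussian sphere, Φ = E·4πr² = Q_enc/ε₀.
E = |Q_enc|/(4πε₀r²) = (1.976×10^-7)/(4π·8.85×10^-12·(0.123)²) = 1.17×10^5 N/C.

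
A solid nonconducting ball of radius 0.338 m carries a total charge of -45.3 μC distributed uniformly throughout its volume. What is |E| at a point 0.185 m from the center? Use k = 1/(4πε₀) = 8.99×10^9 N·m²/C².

|E| ≈ 1.95×10^6 N/C

By spherical symmetry E is radial; choose a Gaussian sphere of radius r = 0.185 m (r < R).
Only the charge within r is enclosed: Q_enc = Q·(r/R)³ = (-45.3 μC)·(0.185 m/0.338 m)³ = -7.428e-6 C.
Gauss's law: E·4πr² = Q_enc/ε₀.
E = k|Q_enc|/r² = (8.99×10^9)(7.428e-6)/(0.185)² = 1.95×10^6 N/C.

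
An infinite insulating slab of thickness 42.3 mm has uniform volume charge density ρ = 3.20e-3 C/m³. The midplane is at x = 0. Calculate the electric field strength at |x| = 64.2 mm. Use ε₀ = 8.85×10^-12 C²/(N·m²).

The point |x| = 64.2 mm lies outside the slab (half-thickness 0.02115 m). A symmetric pillbox spanning the full slab encloses Q_enc = ρ·d·A.
Flux = 2EA ⇒ E = |ρ|d/(2ε₀), independent of distance outside.
E = (3.20×10^-3)(0.0423)/(2·8.85×10^-12) = 7.65×10^6 N/C.

|E| = 7.65×10^6 N/C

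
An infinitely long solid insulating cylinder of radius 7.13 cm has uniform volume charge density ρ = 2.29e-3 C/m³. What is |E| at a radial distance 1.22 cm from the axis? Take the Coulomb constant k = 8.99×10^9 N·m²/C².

By cylindrical symmetry E is radial; use a coaxial Gaussian cylinder of radius 1.22 cm and length L (r < R).
Enclosed charge per unit length: λ_enc = ρ·πr² = (2.29×10^-3)π(0.0122)² = 1.071×10^-6 C/m.
Since E is radial and uniform over the curved surface, Φ = E·2πrL = Q_enc/ε₀ = λ_enc L/ε₀.
E = 2k|λ_enc|/r = 2(8.99×10^9)(1.071×10^-6)/(0.0122) = 1.58×10^6 N/C.

|E| = 1.58×10^6 V/m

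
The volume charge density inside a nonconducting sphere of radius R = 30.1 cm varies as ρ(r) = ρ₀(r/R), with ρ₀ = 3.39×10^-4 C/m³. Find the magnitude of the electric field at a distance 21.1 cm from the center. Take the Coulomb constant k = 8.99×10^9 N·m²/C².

|E| = 1.42e6 V/m

Take a concentric spherical Gaussian surface of radius r = 21.1 cm (r < R).
Q_enc = ∫₀^r ρ(r')·4πr'² dr' = (4πρ₀/R) ∫₀^r r'^3 dr' = 4πρ₀ r^4/(4·R) = 7.013×10^-6 C.
By Gauss's law, ∮E·dA = E·4πr² = Q_enc/ε₀.
E = k|Q_enc|/r² = (8.99×10^9)(7.013×10^-6)/(0.211)² = 1.42e6 N/C.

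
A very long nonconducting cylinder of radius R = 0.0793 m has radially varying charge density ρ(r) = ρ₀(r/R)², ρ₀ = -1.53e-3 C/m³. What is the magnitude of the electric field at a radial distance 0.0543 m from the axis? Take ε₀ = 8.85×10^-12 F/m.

|E| ≈ 1.10e6 N/C

Take a coaxial cylindrical Gaussian surface of radius r = 0.0543 m and length L (r < R).
Integrating ρ over the cross-section to radius r: λ_enc = (2πρ₀/R²) ∫₀^r r'^3 dr' = 2πρ₀ r^4/(4·R²) = -3.322×10^-6 C/m.
Gauss's law: E·2πrL = λ_enc L/ε₀.
E = |λ_enc|/(2πε₀r) = (3.322×10^-6)/(2π·8.85×10^-12·0.0543) = 1.10×10^6 N/C.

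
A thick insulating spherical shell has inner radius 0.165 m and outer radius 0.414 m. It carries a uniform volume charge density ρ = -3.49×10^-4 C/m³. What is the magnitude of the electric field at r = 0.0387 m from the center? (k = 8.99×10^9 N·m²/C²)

E = 0

Use a concentric Gaussian sphere at r = 0.0387 m (r < 0.165 m, inside the empty cavity).
Q_enc = 0 (all charge lies at larger r); Gauss's law gives E = 0.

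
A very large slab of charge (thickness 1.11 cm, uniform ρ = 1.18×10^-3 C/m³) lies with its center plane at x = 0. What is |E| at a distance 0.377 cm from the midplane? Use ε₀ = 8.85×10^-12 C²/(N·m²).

|E| ≈ 5.03×10^5 N/C

By symmetry E is perpendicular to the slab. A Gaussian pillbox from −0.377 cm to +0.377 cm (face area A) lies entirely within the slab.
Q_enc = ρ·(2x)·A and flux = 2EA, so 2EA = 2ρxA/ε₀ ⇒ E = |ρ|x/ε₀.
E = (1.18×10^-3)(0.00377)/(8.85×10^-12) = 5.03×10^5 N/C.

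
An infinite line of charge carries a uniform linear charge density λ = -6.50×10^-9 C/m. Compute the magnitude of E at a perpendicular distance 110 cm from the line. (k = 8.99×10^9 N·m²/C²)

Choose a coaxial cylinder of radius r = 110 cm (arbitrary length L) as the Gaussian surface.
Q_enc = λL, so λ_enc = -6.50×10^-9 C/m.
By Gauss's law (flux through the curved wall only), E·2πrL = λ_enc L/ε₀.
E = 2k|λ_enc|/r = 2(8.99×10^9)(6.50×10^-9)/(1.1) = 106 N/C.

E ≈ 106 V/m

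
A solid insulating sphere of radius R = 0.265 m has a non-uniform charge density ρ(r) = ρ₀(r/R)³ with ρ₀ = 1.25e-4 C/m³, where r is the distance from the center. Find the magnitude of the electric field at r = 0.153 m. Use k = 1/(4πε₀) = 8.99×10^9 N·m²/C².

6.93×10^4 V/m

By spherical symmetry E is radial; choose a Gaussian sphere of radius r = 0.153 m (r < R).
Q_enc = ∫₀^r ρ(r')·4πr'² dr' = (4πρ₀/R³) ∫₀^r r'^5 dr' = 4πρ₀ r^6/(6·R³) = 1.805e-7 C.
Since E is radial and uniform over the Gaussian sphere, Φ = E·4πr² = Q_enc/ε₀.
E = k|Q_enc|/r² = (8.99×10^9)(1.805×10^-7)/(0.153)² = 6.93×10^4 N/C.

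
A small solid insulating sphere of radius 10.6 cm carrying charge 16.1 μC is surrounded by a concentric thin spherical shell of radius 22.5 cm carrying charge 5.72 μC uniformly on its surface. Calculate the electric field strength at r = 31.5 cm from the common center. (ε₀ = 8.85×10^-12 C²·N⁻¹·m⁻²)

1.98×10^6 N/C

By spherical symmetry E is radial; choose a Gaussian sphere of radius r = 31.5 cm (r > 22.5 cm, enclosing both).
Q_enc = (16.1 μC) + (5.72 μC) = 2.182e-5 C.
Since E is radial and uniform over the Gaussian sphere, Φ = E·4πr² = Q_enc/ε₀.
E = |Q_enc|/(4πε₀r²) = (2.182e-5)/(4π·8.85×10^-12·(0.315)²) = 1.98e6 N/C.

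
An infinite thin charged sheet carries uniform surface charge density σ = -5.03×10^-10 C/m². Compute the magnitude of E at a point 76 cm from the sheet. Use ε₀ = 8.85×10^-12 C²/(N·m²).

The symmetry is planar: E is normal to the sheet and the same magnitude on both sides. Take a pillbox straddling the sheet with end-cap area A.
Only the two end caps contribute flux: Φ = 2EA. With Q_enc = σA, Gauss's law gives E = |σ|/(2ε₀).
E = |σ|/(2ε₀) = (5.03×10^-10)/(2·8.85×10^-12) = 28.4 N/C.

28.4 V/m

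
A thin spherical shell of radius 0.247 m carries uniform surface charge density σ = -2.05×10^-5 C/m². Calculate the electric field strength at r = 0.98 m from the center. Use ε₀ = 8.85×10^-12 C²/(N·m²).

|E| ≈ 1.47e5 N/C

Use a concentric Gaussian sphere at r = 0.98 m (r > 0.247 m).
The entire shell is enclosed: Q_enc = σ·4πR² = (-2.05e-5)·4π·(0.247)² = -1.572e-5 C.
Applying ∮E·dA = Q_enc/ε₀ with Φ = E(4πr²):
E = |Q_enc|/(4πε₀r²) = (1.572e-5)/(4π·8.85×10^-12·(0.98)²) = 1.47×10^5 N/C.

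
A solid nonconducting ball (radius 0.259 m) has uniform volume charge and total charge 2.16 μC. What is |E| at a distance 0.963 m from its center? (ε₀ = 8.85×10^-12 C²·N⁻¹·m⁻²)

|E| ≈ 2.09e4 N/C

Symmetry ⇒ E = E(r) r̂. Gaussian sphere of radius r = 0.963 m (r > R, so the entire charge is enclosed).
Q_enc = 2.16 μC = 2.16×10^-6 C.
Gauss's law: E·4πr² = Q_enc/ε₀.
E = |Q_enc|/(4πε₀r²) = (2.16e-6)/(4π·8.85×10^-12·(0.963)²) = 2.09×10^4 N/C.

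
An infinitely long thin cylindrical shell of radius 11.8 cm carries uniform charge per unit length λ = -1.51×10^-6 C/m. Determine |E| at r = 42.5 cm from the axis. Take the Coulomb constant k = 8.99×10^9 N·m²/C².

By cylindrical symmetry E is radial; use a coaxial Gaussian cylinder of radius 42.5 cm and length L (r > 11.8 cm).
The full line charge is enclosed: λ_enc = -1.51×10^-6 C/m.
By Gauss's law (flux through the curved wall only), E·2πrL = λ_enc L/ε₀.
E = 2k|λ_enc|/r = 2(8.99×10^9)(1.51e-6)/(0.425) = 6.39e4 N/C.

E ≈ 6.39×10^4 N/C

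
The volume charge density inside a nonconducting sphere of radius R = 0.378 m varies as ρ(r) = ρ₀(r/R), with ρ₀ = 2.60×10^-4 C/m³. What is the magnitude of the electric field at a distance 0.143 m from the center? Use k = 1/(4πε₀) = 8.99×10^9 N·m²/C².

|E| = 3.97×10^5 N/C

Take a concentric spherical Gaussian surface of radius r = 0.143 m (r < R).
Q_enc = ∫₀^r ρ(r')·4πr'² dr' = (4πρ₀/R) ∫₀^r r'^3 dr' = 4πρ₀ r^4/(4·R) = 9.036e-7 C.
Since E is radial and uniform over the Gaussian sphere, Φ = E·4πr² = Q_enc/ε₀.
E = k|Q_enc|/r² = (8.99×10^9)(9.036×10^-7)/(0.143)² = 3.97e5 N/C.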